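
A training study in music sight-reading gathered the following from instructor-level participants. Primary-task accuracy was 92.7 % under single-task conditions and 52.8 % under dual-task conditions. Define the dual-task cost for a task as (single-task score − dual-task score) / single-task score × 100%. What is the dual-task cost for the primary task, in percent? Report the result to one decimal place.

Cost = (92.7 − 52.8) / 92.7 × 100%
     = 39.9000 / 92.7 × 100% = 43.0421%.
≈ 43.0%.

43.0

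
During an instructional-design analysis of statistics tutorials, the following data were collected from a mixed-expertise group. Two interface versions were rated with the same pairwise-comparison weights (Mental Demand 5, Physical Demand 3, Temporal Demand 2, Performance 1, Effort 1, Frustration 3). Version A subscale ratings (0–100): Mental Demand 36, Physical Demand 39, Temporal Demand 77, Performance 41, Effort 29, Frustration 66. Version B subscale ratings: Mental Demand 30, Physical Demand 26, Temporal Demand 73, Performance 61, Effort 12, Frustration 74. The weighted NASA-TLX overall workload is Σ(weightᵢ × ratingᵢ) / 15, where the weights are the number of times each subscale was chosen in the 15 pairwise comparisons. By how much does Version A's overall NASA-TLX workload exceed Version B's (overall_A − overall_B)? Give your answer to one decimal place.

Version A weighted sum = 5·36 + 3·39 + 2·77 + 1·41 + 1·29 + 3·66 = 180 + 117 + 154 + 41 + 29 + 198 = 719; overall_A = 719/15 = 47.9333.
Version B weighted sum = 5·30 + 3·26 + 2·73 + 1·61 + 1·12 + 3·74 = 150 + 78 + 146 + 61 + 12 + 222 = 669; overall_B = 669/15 = 44.6000.
Difference = 47.9333 − 44.6000 = 3.3333 ≈ 3.3.

3.3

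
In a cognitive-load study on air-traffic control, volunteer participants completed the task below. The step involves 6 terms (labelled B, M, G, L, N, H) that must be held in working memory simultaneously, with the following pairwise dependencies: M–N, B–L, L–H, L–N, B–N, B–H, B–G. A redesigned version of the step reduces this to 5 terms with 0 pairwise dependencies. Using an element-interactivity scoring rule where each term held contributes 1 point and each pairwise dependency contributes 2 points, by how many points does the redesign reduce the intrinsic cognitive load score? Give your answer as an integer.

15

Original: 6 × 1 + 7 × 2 = 6 + 14 = 20.
Redesigned: 5 × 1 + 0 × 2 = 5 + 0 = 5.
Reduction = 20 − 5 = 15.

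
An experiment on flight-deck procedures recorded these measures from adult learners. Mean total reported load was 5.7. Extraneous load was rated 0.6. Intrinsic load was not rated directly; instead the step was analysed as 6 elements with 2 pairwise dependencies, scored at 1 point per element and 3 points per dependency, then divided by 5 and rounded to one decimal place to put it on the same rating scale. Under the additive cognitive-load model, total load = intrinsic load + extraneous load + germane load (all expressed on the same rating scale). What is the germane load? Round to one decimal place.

2.7

Intrinsic (element-interactivity): (6 × 1 + 2 × 3) / 5 = 12 / 5 = 2.4000 → 2.4.
germane load = total − intrinsic − extraneous
             = 5.7 − 2.4 − 0.6 = 2.7.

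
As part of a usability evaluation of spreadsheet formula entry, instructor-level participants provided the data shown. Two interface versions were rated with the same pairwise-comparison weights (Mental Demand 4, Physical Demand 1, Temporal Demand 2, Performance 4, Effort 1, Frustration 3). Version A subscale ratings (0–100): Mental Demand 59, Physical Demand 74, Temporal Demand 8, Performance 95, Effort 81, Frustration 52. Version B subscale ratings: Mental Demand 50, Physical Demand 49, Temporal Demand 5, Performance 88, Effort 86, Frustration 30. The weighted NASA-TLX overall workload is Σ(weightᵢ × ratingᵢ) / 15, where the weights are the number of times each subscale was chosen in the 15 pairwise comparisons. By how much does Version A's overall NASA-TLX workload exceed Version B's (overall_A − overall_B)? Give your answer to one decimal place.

Version A weighted sum = 4·59 + 1·74 + 2·8 + 4·95 + 1·81 + 3·52 = 236 + 74 + 16 + 380 + 81 + 156 = 943; overall_A = 943/15 = 62.8667.
Version B weighted sum = 4·50 + 1·49 + 2·5 + 4·88 + 1·86 + 3·30 = 200 + 49 + 10 + 352 + 86 + 90 = 787; overall_B = 787/15 = 52.4667.
Difference = 62.8667 − 52.4667 = 10.4000 ≈ 10.4.

10.4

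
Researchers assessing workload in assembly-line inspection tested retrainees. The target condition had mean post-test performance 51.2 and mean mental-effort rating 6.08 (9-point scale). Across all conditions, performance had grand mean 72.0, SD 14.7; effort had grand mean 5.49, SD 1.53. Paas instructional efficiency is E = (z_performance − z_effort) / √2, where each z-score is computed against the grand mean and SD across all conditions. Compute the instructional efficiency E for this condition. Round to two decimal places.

z_performance = (51.2 − 72.0) / 14.7 = -20.8000 / 14.7 = -1.4150.
z_effort = (6.08 − 5.49) / 1.53 = 0.5900 / 1.53 = 0.3856.
z_P − z_E = -1.4150 − 0.3856 = -1.8006.
E = -1.8006 / √2 = -1.8006 / 1.41421 = -1.2732 ≈ -1.27.

-1.27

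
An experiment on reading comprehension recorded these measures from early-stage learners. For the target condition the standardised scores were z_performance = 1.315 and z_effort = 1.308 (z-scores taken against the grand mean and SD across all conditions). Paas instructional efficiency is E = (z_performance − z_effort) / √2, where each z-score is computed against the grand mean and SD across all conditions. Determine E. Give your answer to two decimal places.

z_P − z_E = 1.315 − 1.308 = 0.0070.
E = 0.0070 / √2 = 0.0070 / 1.41421 = 0.0049 ≈ 0.00.

0.00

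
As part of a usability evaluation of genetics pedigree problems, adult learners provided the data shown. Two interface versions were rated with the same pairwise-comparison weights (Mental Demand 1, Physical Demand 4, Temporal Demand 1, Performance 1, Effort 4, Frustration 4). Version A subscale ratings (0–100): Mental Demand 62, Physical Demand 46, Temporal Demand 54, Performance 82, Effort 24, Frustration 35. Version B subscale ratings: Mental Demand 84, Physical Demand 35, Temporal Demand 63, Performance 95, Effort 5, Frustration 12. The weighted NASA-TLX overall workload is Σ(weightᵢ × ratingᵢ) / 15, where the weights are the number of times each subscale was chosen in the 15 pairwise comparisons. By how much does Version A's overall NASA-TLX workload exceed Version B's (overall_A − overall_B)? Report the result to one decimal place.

Version A weighted sum = 1·62 + 4·46 + 1·54 + 1·82 + 4·24 + 4·35 = 62 + 184 + 54 + 82 + 96 + 140 = 618; overall_A = 618/15 = 41.2000.
Version B weighted sum = 1·84 + 4·35 + 1·63 + 1·95 + 4·5 + 4·12 = 84 + 140 + 63 + 95 + 20 + 48 = 450; overall_B = 450/15 = 30.0000.
Difference = 41.2000 − 30.0000 = 11.2000 ≈ 11.2.

11.2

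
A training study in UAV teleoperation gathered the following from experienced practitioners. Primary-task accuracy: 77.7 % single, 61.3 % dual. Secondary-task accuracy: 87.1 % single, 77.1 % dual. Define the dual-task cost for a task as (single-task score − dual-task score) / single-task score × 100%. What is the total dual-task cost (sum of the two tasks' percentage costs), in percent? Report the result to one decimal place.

Primary cost = (77.7 − 61.3) / 77.7 × 100% = 21.1068%.
Secondary cost = (87.1 − 77.1) / 87.1 × 100% = 11.4811%.
Total = 21.1068% + 11.4811% = 32.5879% ≈ 32.6%.

32.6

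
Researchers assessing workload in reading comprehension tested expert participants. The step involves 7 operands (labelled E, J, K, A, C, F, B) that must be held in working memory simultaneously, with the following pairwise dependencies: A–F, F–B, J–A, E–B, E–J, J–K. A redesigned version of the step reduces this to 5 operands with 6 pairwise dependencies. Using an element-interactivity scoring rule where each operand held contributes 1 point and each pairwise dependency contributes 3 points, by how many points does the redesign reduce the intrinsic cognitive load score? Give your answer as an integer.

2

Original: 7 × 1 + 6 × 3 = 7 + 18 = 25.
Redesigned: 5 × 1 + 6 × 3 = 5 + 18 = 23.
Reduction = 25 − 23 = 2.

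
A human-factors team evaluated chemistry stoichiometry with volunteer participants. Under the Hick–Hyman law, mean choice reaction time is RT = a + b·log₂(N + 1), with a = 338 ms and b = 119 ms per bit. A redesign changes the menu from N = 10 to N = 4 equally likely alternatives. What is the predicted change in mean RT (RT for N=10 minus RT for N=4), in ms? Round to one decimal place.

RT(10) = 338 + 119·log₂(11) = 338 + 119·3.4594 = 749.6686 ms.
RT(4) = 338 + 119·log₂(5) = 338 + 119·2.3219 = 614.3061 ms.
Difference = 749.6686 − 614.3061 = 135.3625 ≈ 135.4 ms.

135.4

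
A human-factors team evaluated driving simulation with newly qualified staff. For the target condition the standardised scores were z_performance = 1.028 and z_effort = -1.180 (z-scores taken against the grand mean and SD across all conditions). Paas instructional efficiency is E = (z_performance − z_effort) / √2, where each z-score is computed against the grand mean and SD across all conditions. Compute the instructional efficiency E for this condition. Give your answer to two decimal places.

z_P − z_E = 1.028 − (-1.180) = 2.2080.
E = 2.2080 / √2 = 2.2080 / 1.41421 = 1.5613 ≈ 1.56.

1.56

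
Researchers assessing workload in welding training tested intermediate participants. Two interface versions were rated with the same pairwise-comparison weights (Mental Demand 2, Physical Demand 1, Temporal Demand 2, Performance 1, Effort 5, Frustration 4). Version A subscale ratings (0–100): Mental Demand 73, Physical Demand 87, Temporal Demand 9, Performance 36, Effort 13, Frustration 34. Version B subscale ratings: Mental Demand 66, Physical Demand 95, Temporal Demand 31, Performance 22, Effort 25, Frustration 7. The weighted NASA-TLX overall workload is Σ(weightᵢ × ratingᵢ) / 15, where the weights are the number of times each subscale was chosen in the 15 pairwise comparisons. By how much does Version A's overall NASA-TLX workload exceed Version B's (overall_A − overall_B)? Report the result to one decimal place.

1.6

Version A weighted sum = 2·73 + 1·87 + 2·9 + 1·36 + 5·13 + 4·34 = 146 + 87 + 18 + 36 + 65 + 136 = 488; overall_A = 488/15 = 32.5333.
Version B weighted sum = 2·66 + 1·95 + 2·31 + 1·22 + 5·25 + 4·7 = 132 + 95 + 62 + 22 + 125 + 28 = 464; overall_B = 464/15 = 30.9333.
Difference = 32.5333 − 30.9333 = 1.6000 ≈ 1.6.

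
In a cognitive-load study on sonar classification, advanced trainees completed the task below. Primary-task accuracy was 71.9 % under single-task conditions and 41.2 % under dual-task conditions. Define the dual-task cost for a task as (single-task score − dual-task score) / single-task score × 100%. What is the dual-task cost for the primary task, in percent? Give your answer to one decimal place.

Cost = (71.9 − 41.2) / 71.9 × 100%
     = 30.7000 / 71.9 × 100% = 42.6982%.
≈ 42.7%.

42.7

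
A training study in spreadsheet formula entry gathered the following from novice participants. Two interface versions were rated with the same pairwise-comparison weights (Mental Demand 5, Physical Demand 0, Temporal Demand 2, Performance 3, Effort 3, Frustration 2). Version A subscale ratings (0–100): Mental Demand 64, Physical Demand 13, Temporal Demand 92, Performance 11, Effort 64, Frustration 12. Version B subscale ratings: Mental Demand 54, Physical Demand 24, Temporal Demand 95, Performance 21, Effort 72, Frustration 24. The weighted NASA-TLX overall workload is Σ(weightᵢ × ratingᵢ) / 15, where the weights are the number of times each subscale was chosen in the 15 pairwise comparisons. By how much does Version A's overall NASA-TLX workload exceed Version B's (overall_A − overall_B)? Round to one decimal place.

-2.3

Version A weighted sum = 5·64 + 0·13 + 2·92 + 3·11 + 3·64 + 2·12 = 320 + 0 + 184 + 33 + 192 + 24 = 753; overall_A = 753/15 = 50.2000.
Version B weighted sum = 5·54 + 0·24 + 2·95 + 3·21 + 3·72 + 2·24 = 270 + 0 + 190 + 63 + 216 + 48 = 787; overall_B = 787/15 = 52.4667.
Difference = 50.2000 − 52.4667 = -2.2667 ≈ -2.3.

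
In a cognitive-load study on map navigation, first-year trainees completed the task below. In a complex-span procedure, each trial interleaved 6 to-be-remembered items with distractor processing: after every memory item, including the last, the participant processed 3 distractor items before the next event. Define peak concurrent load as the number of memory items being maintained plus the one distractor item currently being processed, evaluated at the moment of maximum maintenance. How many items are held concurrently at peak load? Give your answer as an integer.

Maintenance is greatest during the distractor(s) after memory item 6: all 6 memory items are being held.
One distractor item is concurrently being processed.
Peak concurrent load = 6 + 1 = 7 items.

7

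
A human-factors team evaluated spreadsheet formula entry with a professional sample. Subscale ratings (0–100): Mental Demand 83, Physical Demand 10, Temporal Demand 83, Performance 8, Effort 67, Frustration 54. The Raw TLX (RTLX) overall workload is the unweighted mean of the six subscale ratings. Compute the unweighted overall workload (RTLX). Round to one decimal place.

Sum of ratings = 83 + 10 + 83 + 8 + 67 + 54 = 305.
RTLX = 305 / 6 = 50.8333 ≈ 50.8.

50.8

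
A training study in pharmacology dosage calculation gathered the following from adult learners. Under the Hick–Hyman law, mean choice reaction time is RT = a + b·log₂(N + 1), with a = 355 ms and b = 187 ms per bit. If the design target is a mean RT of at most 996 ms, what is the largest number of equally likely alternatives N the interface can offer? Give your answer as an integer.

Set 355 + 187·log₂(N + 1) ≤ 996.
log₂(N + 1) ≤ (996 − 355) / 187 = 3.4278.
N + 1 ≤ 2^3.4278 = 10.7614.
N ≤ 9.7614, so the largest integer N is 9.

9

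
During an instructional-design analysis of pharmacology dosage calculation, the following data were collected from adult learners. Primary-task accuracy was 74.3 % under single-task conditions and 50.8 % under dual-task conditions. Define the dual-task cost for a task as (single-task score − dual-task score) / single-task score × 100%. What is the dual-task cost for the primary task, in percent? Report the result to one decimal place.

31.6

Cost = (74.3 − 50.8) / 74.3 × 100%
     = 23.5000 / 74.3 × 100% = 31.6285%.
≈ 31.6%.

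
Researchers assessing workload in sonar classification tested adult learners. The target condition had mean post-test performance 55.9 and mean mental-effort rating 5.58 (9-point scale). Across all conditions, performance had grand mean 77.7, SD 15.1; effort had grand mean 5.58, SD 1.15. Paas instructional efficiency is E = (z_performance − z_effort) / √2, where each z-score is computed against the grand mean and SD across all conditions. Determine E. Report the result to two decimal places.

z_performance = (55.9 − 77.7) / 15.1 = -21.8000 / 15.1 = -1.4437.
z_effort = (5.58 − 5.58) / 1.15 = 0.0000 / 1.15 = 0.0000.
z_P − z_E = -1.4437 − 0.0000 = -1.4437.
E = -1.4437 / √2 = -1.4437 / 1.41421 = -1.0209 ≈ -1.02.

-1.02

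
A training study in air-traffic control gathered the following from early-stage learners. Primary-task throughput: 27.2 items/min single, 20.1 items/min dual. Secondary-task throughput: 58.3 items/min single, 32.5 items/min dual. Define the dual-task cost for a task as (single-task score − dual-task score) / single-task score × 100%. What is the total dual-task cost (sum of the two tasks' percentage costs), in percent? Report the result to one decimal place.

70.4

Primary cost = (27.2 − 20.1) / 27.2 × 100% = 26.1029%.
Secondary cost = (58.3 − 32.5) / 58.3 × 100% = 44.2539%.
Total = 26.1029% + 44.2539% = 70.3568% ≈ 70.4%.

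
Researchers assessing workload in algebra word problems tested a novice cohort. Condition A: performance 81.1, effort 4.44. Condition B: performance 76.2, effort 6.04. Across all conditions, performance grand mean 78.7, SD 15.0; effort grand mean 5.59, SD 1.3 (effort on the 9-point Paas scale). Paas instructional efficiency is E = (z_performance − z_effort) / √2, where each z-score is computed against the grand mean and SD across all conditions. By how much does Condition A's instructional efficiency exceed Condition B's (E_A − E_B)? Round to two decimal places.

1.10

Condition A: z_P = (81.1 − 78.7)/15.0 = 0.1600; z_E = (4.44 − 5.59)/1.3 = -0.8846; E_A = (0.1600 − (-0.8846))/√2 = 0.7386.
Condition B: z_P = (76.2 − 78.7)/15.0 = -0.1667; z_E = (6.04 − 5.59)/1.3 = 0.3462; E_B = (-0.1667 − 0.3462)/√2 = -0.3627.
E_A − E_B = 0.7386 − (-0.3627) = 1.1013 ≈ 1.10.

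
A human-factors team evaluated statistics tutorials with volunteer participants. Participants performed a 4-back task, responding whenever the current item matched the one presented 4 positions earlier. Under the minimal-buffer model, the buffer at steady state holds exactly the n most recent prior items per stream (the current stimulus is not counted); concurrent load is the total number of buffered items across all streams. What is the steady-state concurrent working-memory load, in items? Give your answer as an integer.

The buffer holds the 4 most recent prior items.
Steady-state concurrent load = 4 items.

4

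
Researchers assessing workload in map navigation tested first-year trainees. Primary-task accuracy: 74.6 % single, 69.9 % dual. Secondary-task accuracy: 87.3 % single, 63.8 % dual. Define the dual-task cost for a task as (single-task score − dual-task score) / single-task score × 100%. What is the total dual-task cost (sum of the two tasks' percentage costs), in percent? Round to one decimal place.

33.2

Primary cost = (74.6 − 69.9) / 74.6 × 100% = 6.3003%.
Secondary cost = (87.3 − 63.8) / 87.3 × 100% = 26.9187%.
Total = 6.3003% + 26.9187% = 33.2190% ≈ 33.2%.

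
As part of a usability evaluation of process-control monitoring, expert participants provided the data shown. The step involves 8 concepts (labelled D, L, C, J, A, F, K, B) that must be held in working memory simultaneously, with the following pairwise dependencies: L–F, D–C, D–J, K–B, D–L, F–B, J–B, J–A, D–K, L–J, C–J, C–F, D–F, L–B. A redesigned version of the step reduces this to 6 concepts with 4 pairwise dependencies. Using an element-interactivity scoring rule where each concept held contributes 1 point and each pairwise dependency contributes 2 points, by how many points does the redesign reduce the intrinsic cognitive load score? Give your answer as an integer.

22

Original: 8 × 1 + 14 × 2 = 8 + 28 = 36.
Redesigned: 6 × 1 + 4 × 2 = 6 + 8 = 14.
Reduction = 36 − 14 = 22.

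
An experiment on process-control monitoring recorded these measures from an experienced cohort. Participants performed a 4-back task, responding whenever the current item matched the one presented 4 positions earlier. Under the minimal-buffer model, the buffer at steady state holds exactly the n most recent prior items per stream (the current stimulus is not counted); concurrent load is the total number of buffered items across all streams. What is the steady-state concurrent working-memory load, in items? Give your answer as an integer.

4

The buffer holds the 4 most recent prior items.
Steady-state concurrent load = 4 items.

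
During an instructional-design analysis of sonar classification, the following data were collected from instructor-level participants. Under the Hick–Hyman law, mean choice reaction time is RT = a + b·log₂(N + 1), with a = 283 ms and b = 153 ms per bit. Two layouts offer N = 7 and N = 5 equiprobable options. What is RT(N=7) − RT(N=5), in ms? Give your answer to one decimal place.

63.5

RT(7) = 283 + 153·log₂(8) = 283 + 153·3.0000 = 742.0000 ms.
RT(5) = 283 + 153·log₂(6) = 283 + 153·2.5850 = 678.5050 ms.
Difference = 742.0000 − 678.5050 = 63.4950 ≈ 63.5 ms.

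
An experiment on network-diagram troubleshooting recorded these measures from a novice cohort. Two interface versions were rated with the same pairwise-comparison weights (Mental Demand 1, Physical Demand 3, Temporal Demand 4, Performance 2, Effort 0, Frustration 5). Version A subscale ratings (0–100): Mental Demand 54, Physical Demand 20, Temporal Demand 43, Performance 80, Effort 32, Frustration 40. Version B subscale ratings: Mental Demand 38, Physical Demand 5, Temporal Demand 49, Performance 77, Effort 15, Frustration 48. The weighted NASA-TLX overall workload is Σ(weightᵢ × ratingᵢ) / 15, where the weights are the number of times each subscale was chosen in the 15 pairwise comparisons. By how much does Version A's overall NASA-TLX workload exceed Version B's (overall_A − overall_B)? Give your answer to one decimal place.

Version A weighted sum = 1·54 + 3·20 + 4·43 + 2·80 + 0·32 + 5·40 = 54 + 60 + 172 + 160 + 0 + 200 = 646; overall_A = 646/15 = 43.0667.
Version B weighted sum = 1·38 + 3·5 + 4·49 + 2·77 + 0·15 + 5·48 = 38 + 15 + 196 + 154 + 0 + 240 = 643; overall_B = 643/15 = 42.8667.
Difference = 43.0667 − 42.8667 = 0.2000 ≈ 0.2.

0.2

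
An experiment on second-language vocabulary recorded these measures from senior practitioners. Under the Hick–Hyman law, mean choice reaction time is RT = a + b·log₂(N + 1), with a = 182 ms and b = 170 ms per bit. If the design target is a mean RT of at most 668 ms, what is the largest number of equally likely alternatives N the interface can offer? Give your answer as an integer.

6

Set 182 + 170·log₂(N + 1) ≤ 668.
log₂(N + 1) ≤ (668 − 182) / 170 = 2.8588.
N + 1 ≤ 2^2.8588 = 7.2541.
N ≤ 6.2541, so the largest integer N is 6.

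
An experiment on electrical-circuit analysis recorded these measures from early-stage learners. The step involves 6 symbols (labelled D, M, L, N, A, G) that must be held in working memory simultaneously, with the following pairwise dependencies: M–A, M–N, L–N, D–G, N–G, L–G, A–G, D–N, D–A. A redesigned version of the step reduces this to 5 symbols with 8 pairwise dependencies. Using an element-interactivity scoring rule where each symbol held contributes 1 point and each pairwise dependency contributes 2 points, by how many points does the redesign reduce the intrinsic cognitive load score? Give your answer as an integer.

3

Original: 6 × 1 + 9 × 2 = 6 + 18 = 24.
Redesigned: 5 × 1 + 8 × 2 = 5 + 16 = 21.
Reduction = 24 − 21 = 3.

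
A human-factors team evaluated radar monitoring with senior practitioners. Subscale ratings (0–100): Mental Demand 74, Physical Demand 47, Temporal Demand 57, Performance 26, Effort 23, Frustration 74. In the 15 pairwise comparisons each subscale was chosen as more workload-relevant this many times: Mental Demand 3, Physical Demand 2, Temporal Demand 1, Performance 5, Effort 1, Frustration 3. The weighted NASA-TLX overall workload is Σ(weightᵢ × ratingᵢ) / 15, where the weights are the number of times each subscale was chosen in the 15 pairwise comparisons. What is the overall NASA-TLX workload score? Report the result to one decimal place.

The tallies are the weights (they sum to 15).
Weighted sum = 3·74 + 2·47 + 1·57 + 5·26 + 1·23 + 3·74
            = 222 + 94 + 57 + 130 + 23 + 222 = 748.
Overall workload = 748 / 15 = 49.8667 ≈ 49.9.

49.9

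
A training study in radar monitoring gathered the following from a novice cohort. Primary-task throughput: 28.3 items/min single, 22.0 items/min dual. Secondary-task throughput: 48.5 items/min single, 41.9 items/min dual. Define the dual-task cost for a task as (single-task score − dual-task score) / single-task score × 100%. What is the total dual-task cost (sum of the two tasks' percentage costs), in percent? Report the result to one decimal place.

35.9

Primary cost = (28.3 − 22.0) / 28.3 × 100% = 22.2615%.
Secondary cost = (48.5 − 41.9) / 48.5 × 100% = 13.6082%.
Total = 22.2615% + 13.6082% = 35.8697% ≈ 35.9%.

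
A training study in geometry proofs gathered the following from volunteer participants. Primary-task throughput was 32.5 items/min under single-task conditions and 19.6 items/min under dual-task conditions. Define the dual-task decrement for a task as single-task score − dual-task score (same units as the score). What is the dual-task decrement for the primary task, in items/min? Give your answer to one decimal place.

Decrement = 32.5 − 19.6 = 12.9000 items/min ≈ 12.9 items/min.

12.9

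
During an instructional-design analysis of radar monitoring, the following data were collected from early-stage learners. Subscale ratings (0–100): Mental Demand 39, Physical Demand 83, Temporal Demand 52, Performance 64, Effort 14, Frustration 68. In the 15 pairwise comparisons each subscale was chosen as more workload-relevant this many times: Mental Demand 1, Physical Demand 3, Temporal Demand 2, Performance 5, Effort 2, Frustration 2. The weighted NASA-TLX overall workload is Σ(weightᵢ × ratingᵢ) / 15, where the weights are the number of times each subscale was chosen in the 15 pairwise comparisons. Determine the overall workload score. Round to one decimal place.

58.4

The tallies are the weights (they sum to 15).
Weighted sum = 1·39 + 3·83 + 2·52 + 5·64 + 2·14 + 2·68
            = 39 + 249 + 104 + 320 + 28 + 136 = 876.
Overall workload = 876 / 15 = 58.4000 ≈ 58.4.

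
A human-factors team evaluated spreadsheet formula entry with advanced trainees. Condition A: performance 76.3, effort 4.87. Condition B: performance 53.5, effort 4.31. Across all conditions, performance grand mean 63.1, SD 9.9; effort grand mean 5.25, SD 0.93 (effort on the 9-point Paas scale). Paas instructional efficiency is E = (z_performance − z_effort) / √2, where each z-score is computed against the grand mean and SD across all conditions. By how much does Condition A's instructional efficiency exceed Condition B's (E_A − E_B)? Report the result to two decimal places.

1.20

Condition A: z_P = (76.3 − 63.1)/9.9 = 1.3333; z_E = (4.87 − 5.25)/0.93 = -0.4086; E_A = (1.3333 − (-0.4086))/√2 = 1.2317.
Condition B: z_P = (53.5 − 63.1)/9.9 = -0.9697; z_E = (4.31 − 5.25)/0.93 = -1.0108; E_B = (-0.9697 − (-1.0108))/√2 = 0.0291.
E_A − E_B = 1.2317 − 0.0291 = 1.2026 ≈ 1.20.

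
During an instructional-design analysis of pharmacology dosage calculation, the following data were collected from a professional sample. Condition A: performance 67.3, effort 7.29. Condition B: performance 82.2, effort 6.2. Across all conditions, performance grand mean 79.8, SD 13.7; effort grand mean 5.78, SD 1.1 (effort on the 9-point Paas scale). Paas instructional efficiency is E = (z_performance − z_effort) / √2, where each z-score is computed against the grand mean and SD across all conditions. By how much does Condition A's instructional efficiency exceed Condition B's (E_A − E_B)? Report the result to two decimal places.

-1.47

Condition A: z_P = (67.3 − 79.8)/13.7 = -0.9124; z_E = (7.29 − 5.78)/1.1 = 1.3727; E_A = (-0.9124 − 1.3727)/√2 = -1.6158.
Condition B: z_P = (82.2 − 79.8)/13.7 = 0.1752; z_E = (6.2 − 5.78)/1.1 = 0.3818; E_B = (0.1752 − 0.3818)/√2 = -0.1461.
E_A − E_B = -1.6158 − (-0.1461) = -1.4697 ≈ -1.47.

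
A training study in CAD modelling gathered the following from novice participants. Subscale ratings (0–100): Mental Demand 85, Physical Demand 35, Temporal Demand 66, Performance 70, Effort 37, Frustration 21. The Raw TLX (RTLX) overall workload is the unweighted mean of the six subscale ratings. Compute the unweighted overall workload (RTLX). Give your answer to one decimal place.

Sum of ratings = 85 + 35 + 66 + 70 + 37 + 21 = 314.
RTLX = 314 / 6 = 52.3333 ≈ 52.3.

52.3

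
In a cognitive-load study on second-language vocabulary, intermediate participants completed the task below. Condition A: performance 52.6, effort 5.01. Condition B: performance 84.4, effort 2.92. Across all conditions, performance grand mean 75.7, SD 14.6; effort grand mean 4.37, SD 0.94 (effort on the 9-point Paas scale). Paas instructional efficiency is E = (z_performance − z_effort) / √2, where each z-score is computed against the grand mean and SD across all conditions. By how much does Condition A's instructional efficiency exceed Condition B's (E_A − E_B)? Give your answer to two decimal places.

-3.11

Condition A: z_P = (52.6 − 75.7)/14.6 = -1.5822; z_E = (5.01 − 4.37)/0.94 = 0.6809; E_A = (-1.5822 − 0.6809)/√2 = -1.6003.
Condition B: z_P = (84.4 − 75.7)/14.6 = 0.5959; z_E = (2.92 − 4.37)/0.94 = -1.5426; E_B = (0.5959 − (-1.5426))/√2 = 1.5121.
E_A − E_B = -1.6003 − 1.5121 = -3.1124 ≈ -3.11.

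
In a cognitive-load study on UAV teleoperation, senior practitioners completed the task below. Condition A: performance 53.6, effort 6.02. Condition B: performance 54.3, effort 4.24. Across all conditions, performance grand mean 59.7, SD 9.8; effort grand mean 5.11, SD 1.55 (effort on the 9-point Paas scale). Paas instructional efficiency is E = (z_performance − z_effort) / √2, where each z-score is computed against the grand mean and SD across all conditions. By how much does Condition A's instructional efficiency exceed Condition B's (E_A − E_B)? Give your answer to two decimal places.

Condition A: z_P = (53.6 − 59.7)/9.8 = -0.6224; z_E = (6.02 − 5.11)/1.55 = 0.5871; E_A = (-0.6224 − 0.5871)/√2 = -0.8552.
Condition B: z_P = (54.3 − 59.7)/9.8 = -0.5510; z_E = (4.24 − 5.11)/1.55 = -0.5613; E_B = (-0.5510 − (-0.5613))/√2 = 0.0073.
E_A − E_B = -0.8552 − 0.0073 = -0.8625 ≈ -0.86.

-0.86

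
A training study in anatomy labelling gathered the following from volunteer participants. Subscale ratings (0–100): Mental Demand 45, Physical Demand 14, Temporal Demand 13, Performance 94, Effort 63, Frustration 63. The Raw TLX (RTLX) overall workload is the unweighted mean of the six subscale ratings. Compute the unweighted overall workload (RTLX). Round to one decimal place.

Sum of ratings = 45 + 14 + 13 + 94 + 63 + 63 = 292.
RTLX = 292 / 6 = 48.6667 ≈ 48.7.

48.7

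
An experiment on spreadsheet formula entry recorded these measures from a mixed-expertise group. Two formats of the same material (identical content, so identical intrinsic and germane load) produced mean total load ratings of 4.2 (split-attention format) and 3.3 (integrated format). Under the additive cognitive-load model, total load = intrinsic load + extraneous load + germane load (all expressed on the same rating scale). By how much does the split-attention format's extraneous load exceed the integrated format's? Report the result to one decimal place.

Intrinsic and germane load are equal across formats, so the difference in total load equals the difference in extraneous load.
Extraneous-load difference = 4.2 − 3.3 = 0.9.

0.9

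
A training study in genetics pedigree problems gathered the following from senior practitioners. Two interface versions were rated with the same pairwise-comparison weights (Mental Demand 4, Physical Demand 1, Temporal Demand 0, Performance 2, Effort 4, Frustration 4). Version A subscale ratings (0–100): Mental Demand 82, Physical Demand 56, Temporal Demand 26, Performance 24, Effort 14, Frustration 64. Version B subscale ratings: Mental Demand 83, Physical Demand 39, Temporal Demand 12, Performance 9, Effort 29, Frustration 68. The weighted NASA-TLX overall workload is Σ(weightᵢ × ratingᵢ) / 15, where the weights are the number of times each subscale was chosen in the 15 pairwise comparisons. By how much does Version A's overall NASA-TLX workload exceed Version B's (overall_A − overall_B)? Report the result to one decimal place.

-2.2

Version A weighted sum = 4·82 + 1·56 + 0·26 + 2·24 + 4·14 + 4·64 = 328 + 56 + 0 + 48 + 56 + 256 = 744; overall_A = 744/15 = 49.6000.
Version B weighted sum = 4·83 + 1·39 + 0·12 + 2·9 + 4·29 + 4·68 = 332 + 39 + 0 + 18 + 116 + 272 = 777; overall_B = 777/15 = 51.8000.
Difference = 49.6000 − 51.8000 = -2.2000 ≈ -2.2.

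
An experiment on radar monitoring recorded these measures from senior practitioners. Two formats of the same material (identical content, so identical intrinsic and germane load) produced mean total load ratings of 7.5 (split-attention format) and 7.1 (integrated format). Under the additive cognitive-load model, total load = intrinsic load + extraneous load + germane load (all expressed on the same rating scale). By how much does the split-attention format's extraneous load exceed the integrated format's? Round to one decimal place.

0.4

Intrinsic and germane load are equal across formats, so the difference in total load equals the difference in extraneous load.
Extraneous-load difference = 7.5 − 7.1 = 0.4.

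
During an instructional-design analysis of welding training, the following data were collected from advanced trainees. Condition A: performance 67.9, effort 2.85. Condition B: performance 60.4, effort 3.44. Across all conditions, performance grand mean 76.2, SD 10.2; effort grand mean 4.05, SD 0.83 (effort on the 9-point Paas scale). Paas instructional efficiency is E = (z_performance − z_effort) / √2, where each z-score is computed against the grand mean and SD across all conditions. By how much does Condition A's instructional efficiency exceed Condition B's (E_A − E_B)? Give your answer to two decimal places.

1.02

Condition A: z_P = (67.9 − 76.2)/10.2 = -0.8137; z_E = (2.85 − 4.05)/0.83 = -1.4458; E_A = (-0.8137 − (-1.4458))/√2 = 0.4470.
Condition B: z_P = (60.4 − 76.2)/10.2 = -1.5490; z_E = (3.44 − 4.05)/0.83 = -0.7349; E_B = (-1.5490 − (-0.7349))/√2 = -0.5757.
E_A − E_B = 0.4470 − (-0.5757) = 1.0227 ≈ 1.02.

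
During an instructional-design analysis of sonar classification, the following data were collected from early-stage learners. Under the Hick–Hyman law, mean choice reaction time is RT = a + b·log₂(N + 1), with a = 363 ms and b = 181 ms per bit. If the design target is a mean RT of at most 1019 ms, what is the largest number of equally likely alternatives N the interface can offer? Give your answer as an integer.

11

Set 363 + 181·log₂(N + 1) ≤ 1019.
log₂(N + 1) ≤ (1019 − 363) / 181 = 3.6243.
N + 1 ≤ 2^3.6243 = 12.3317.
N ≤ 11.3317, so the largest integer N is 11.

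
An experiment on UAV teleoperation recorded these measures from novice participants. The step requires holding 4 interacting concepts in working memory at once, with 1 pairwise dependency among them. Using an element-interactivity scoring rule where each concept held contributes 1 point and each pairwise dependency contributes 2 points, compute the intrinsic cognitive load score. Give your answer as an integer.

Element contribution: 4 × 1 = 4.
Interaction contribution: 1 × 2 = 2.
Intrinsic load = 4 + 2 = 6.

6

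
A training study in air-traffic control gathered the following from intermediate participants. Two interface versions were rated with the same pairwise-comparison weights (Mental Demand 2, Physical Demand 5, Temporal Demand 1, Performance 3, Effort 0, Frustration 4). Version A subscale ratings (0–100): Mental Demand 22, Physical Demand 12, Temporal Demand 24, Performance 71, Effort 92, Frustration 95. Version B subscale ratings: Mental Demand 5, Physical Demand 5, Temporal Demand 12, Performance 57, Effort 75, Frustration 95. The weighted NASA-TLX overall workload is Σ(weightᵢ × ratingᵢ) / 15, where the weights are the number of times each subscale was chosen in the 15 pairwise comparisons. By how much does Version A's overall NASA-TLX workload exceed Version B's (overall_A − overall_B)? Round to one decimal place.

8.2

Version A weighted sum = 2·22 + 5·12 + 1·24 + 3·71 + 0·92 + 4·95 = 44 + 60 + 24 + 213 + 0 + 380 = 721; overall_A = 721/15 = 48.0667.
Version B weighted sum = 2·5 + 5·5 + 1·12 + 3·57 + 0·75 + 4·95 = 10 + 25 + 12 + 171 + 0 + 380 = 598; overall_B = 598/15 = 39.8667.
Difference = 48.0667 − 39.8667 = 8.2000 ≈ 8.2.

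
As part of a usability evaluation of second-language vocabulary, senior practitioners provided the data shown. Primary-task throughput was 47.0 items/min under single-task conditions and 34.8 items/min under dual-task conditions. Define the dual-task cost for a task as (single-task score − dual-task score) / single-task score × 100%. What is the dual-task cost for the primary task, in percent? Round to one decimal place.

26.0

Cost = (47.0 − 34.8) / 47.0 × 100%
     = 12.2000 / 47.0 × 100% = 25.9574%.
≈ 26.0%.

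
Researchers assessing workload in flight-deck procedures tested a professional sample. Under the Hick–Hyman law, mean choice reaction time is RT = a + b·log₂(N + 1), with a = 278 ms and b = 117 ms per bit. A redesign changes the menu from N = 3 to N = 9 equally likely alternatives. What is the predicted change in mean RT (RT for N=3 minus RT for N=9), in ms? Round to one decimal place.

-154.7

RT(3) = 278 + 117·log₂(4) = 278 + 117·2.0000 = 512.0000 ms.
RT(9) = 278 + 117·log₂(10) = 278 + 117·3.3219 = 666.6623 ms.
Difference = 512.0000 − 666.6623 = -154.6623 ≈ -154.7 ms.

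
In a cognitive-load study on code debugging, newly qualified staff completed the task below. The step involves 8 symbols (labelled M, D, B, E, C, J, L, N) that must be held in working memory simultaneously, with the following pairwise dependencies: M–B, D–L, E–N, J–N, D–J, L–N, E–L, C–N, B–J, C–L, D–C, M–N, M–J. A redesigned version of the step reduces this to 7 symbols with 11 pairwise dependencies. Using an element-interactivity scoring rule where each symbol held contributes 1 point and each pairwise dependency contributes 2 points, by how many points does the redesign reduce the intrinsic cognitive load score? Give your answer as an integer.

Original: 8 × 1 + 13 × 2 = 8 + 26 = 34.
Redesigned: 7 × 1 + 11 × 2 = 7 + 22 = 29.
Reduction = 34 − 29 = 5.

5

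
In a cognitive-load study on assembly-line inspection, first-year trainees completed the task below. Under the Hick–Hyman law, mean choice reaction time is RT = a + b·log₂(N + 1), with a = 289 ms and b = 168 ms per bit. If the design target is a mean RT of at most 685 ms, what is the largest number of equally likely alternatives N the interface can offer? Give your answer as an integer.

4

Set 289 + 168·log₂(N + 1) ≤ 685.
log₂(N + 1) ≤ (685 − 289) / 168 = 2.3571.
N + 1 ≤ 2^2.3571 = 5.1234.
N ≤ 4.1234, so the largest integer N is 4.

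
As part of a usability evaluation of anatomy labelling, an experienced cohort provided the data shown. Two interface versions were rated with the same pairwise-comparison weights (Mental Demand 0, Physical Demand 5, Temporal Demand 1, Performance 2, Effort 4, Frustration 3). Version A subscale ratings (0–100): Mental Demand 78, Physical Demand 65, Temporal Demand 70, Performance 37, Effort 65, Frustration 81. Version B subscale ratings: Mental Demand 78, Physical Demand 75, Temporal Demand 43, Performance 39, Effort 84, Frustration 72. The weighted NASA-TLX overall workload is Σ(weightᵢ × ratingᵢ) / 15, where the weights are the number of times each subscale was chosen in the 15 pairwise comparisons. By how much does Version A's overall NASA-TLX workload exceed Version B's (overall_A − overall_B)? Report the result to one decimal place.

-5.1

Version A weighted sum = 0·78 + 5·65 + 1·70 + 2·37 + 4·65 + 3·81 = 0 + 325 + 70 + 74 + 260 + 243 = 972; overall_A = 972/15 = 64.8000.
Version B weighted sum = 0·78 + 5·75 + 1·43 + 2·39 + 4·84 + 3·72 = 0 + 375 + 43 + 78 + 336 + 216 = 1048; overall_B = 1048/15 = 69.8667.
Difference = 64.8000 − 69.8667 = -5.0667 ≈ -5.1.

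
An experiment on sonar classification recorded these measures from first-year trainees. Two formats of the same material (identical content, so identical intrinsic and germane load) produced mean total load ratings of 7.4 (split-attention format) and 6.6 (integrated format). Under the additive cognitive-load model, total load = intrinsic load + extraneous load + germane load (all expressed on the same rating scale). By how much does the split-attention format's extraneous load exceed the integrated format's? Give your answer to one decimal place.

0.8

Intrinsic and germane load are equal across formats, so the difference in total load equals the difference in extraneous load.
Extraneous-load difference = 7.4 − 6.6 = 0.8.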